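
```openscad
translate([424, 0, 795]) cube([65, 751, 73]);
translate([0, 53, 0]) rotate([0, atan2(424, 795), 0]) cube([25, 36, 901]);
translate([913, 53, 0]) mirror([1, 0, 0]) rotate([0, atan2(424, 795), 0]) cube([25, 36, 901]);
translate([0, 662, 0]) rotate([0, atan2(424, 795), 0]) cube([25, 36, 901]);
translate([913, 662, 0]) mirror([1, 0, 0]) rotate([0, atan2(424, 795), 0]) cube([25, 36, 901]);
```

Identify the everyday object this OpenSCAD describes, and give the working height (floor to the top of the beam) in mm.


A sawhorse. The overall height is 868 mm.

A beam across two mirrored pairs of raked legs — a sawhorse. The beam's underside is at z = 795 (matching the legs' vertical rise in atan2(424, 795)) and the beam is 73 mm tall, so its top is at 795 + 73 = 868 mm. The raked legs top out at the beam's underside, so that is the highest point.


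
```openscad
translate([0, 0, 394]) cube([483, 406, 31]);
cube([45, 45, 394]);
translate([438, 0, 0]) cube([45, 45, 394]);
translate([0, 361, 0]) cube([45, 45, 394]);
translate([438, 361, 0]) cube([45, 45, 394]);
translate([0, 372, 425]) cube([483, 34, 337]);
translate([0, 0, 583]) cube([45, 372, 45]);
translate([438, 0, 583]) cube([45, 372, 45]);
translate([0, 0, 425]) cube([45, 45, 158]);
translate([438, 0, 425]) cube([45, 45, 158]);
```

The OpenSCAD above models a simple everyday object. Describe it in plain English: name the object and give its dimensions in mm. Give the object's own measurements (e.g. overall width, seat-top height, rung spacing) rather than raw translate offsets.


A chair. The seat is a 483×406×31 mm slab with its top at z = 425 mm, on four 45×45 mm corner legs (flush with the seat edges, standing on z = 0). A flat backrest 34 mm thick, 337 mm tall, spans the full seat width and rises from the seat top along its +y edge, rear face flush with the rear of the seat. Two armrests of 45×45 mm section run along each side from the seat's front edge to the front of the backrest, top faces 203 mm above the seat top and outer faces flush with the seat's x-edges; a 45×45 mm post under the front of each armrest stands on the seat at the front corner.


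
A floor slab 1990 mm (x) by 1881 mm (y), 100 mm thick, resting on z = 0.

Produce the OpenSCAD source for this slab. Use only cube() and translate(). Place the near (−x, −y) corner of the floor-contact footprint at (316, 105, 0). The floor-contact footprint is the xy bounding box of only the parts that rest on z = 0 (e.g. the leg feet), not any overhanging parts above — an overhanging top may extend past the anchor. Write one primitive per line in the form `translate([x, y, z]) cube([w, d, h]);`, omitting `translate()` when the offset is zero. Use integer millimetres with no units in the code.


translate([316, 105, 0]) cube([1990, 1881, 100]);


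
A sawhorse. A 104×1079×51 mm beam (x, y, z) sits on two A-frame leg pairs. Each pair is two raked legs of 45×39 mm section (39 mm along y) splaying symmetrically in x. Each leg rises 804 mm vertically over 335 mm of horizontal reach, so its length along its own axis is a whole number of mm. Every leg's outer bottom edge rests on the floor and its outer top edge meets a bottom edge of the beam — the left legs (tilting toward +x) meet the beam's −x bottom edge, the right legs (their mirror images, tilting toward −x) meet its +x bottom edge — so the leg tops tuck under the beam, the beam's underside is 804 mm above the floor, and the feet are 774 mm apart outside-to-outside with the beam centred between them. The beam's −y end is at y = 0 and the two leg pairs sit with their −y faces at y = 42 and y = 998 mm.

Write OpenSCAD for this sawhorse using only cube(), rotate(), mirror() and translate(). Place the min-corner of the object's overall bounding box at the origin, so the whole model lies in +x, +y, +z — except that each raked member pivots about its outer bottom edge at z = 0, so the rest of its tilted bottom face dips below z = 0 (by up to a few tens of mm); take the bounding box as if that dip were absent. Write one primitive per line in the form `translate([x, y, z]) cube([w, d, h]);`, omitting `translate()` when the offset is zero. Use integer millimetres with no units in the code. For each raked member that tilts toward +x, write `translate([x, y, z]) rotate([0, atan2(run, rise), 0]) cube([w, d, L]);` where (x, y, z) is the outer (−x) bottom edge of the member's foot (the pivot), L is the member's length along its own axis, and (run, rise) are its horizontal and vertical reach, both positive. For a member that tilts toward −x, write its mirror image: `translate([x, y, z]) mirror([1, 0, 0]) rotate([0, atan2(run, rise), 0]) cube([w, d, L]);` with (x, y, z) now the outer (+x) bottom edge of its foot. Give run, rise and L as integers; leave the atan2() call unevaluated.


translate([335, 0, 804]) cube([104, 1079, 51]);
translate([0, 42, 0]) rotate([0, atan2(335, 804), 0]) cube([45, 39, 871]);
translate([774, 42, 0]) mirror([1, 0, 0]) rotate([0, atan2(335, 804), 0]) cube([45, 39, 871]);
translate([0, 998, 0]) rotate([0, atan2(335, 804), 0]) cube([45, 39, 871]);
translate([774, 998, 0]) mirror([1, 0, 0]) rotate([0, atan2(335, 804), 0]) cube([45, 39, 871]);


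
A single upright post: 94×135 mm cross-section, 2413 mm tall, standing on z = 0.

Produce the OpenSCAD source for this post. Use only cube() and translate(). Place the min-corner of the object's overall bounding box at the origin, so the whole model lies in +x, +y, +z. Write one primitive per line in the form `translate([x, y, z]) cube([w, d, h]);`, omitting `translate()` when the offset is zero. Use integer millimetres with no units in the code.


cube([94, 135, 2413]);


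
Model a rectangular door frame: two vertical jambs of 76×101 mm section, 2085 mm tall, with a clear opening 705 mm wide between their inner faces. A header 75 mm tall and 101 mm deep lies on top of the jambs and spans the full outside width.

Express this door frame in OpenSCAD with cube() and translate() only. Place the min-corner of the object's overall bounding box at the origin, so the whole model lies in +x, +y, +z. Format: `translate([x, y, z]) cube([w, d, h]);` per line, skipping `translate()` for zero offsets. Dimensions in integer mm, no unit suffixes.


cube([76, 101, 2085]);
translate([781, 0, 0]) cube([76, 101, 2085]);
translate([0, 0, 2085]) cube([857, 101, 75]);


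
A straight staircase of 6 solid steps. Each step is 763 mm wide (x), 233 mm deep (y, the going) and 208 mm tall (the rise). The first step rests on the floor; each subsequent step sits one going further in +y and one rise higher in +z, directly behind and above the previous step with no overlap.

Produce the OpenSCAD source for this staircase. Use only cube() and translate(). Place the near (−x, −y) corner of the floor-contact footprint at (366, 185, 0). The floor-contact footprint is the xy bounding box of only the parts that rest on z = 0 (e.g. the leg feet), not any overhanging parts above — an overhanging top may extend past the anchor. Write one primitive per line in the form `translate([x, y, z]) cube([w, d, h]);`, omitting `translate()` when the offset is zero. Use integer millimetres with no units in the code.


translate([366, 185, 0]) cube([763, 233, 208]);
translate([366, 418, 208]) cube([763, 233, 208]);
translate([366, 651, 416]) cube([763, 233, 208]);
translate([366, 884, 624]) cube([763, 233, 208]);
translate([366, 1117, 832]) cube([763, 233, 208]);
translate([366, 1350, 1040]) cube([763, 233, 208]);


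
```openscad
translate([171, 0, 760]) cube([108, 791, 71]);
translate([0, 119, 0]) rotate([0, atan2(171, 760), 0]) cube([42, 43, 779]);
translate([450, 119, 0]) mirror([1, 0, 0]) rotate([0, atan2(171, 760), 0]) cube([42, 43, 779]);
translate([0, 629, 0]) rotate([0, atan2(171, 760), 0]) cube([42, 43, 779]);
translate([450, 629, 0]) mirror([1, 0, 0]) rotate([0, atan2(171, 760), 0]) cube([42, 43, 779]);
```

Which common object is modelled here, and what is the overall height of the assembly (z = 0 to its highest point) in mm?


A sawhorse. The overall height is 831 mm.

A beam across two mirrored pairs of raked legs — a sawhorse. The beam's underside is at z = 760 (matching the legs' vertical rise in atan2(171, 760)) and the beam is 71 mm tall, so its top is at 760 + 71 = 831 mm. The raked legs top out at the beam's underside, so that is the highest point.


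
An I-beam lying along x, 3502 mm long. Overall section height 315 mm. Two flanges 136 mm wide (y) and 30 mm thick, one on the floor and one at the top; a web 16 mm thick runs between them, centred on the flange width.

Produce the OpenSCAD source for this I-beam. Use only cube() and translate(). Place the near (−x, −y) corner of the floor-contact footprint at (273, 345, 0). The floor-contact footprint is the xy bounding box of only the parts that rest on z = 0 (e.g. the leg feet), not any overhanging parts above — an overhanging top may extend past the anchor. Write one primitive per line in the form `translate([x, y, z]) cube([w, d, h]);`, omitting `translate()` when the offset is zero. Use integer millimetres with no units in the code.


translate([273, 345, 0]) cube([3502, 136, 30]);
translate([273, 405, 30]) cube([3502, 16, 255]);
translate([273, 345, 285]) cube([3502, 136, 30]);


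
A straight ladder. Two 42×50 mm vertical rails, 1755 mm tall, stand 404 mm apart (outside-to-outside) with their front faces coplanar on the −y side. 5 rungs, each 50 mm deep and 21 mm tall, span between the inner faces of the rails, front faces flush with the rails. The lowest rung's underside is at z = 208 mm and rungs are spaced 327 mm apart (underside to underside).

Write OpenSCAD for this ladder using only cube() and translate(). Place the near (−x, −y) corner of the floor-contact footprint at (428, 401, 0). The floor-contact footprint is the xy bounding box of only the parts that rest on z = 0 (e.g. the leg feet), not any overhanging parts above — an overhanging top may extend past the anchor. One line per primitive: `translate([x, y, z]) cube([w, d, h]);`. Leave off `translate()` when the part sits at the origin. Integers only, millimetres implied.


// rung span = 404 - 2*42 = 320
// rung[k] z = 208 + k*327
translate([428, 401, 0]) cube([42, 50, 1755]);
translate([790, 401, 0]) cube([42, 50, 1755]);
translate([470, 401, 208]) cube([320, 50, 21]);
translate([470, 401, 535]) cube([320, 50, 21]);
translate([470, 401, 862]) cube([320, 50, 21]);
translate([470, 401, 1189]) cube([320, 50, 21]);
translate([470, 401, 1516]) cube([320, 50, 21]);


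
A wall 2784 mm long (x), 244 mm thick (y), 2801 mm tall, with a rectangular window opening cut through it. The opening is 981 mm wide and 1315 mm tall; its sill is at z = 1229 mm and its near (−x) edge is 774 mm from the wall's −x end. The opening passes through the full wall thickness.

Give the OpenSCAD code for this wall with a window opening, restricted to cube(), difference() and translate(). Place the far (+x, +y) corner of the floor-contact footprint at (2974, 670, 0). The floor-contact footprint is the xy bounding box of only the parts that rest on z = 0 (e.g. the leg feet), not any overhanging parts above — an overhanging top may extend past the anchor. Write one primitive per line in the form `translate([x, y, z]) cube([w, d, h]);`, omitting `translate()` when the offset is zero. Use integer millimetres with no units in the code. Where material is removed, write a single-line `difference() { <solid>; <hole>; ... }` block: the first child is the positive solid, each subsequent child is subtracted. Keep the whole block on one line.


difference() { translate([190, 426, 0]) cube([2784, 244, 2801]); translate([964, 426, 1229]) cube([981, 244, 1315]); }


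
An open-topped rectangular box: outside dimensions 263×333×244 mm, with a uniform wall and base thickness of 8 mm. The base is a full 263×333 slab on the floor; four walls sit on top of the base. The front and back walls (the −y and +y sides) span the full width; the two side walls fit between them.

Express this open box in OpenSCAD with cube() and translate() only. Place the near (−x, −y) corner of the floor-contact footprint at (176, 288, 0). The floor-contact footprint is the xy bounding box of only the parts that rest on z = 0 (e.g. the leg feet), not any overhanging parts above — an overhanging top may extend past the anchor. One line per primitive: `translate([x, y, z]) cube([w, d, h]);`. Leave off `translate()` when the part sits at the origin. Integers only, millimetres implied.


translate([176, 288, 0]) cube([263, 333, 8]);
translate([176, 288, 8]) cube([263, 8, 236]);
translate([176, 613, 8]) cube([263, 8, 236]);
translate([176, 296, 8]) cube([8, 317, 236]);
translate([431, 296, 8]) cube([8, 317, 236]);


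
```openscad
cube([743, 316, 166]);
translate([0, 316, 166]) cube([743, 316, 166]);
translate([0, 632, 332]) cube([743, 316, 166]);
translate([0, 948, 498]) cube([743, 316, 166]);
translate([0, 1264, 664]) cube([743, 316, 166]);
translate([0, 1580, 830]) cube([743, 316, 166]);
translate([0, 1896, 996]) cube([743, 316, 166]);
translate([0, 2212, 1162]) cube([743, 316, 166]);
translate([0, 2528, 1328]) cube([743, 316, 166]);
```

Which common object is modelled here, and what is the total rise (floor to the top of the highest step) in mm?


A staircase. The total rise is 1494 mm.

9 identical blocks, each offset up and back from the previous — a staircase. Each step is 166 mm tall and there are 9 of them, so the total rise is 9 × 166 = 1494 mm.


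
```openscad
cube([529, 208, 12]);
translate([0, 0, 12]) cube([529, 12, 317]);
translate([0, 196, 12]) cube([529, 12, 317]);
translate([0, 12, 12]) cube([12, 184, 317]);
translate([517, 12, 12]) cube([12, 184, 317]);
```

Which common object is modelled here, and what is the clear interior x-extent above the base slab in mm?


An open box. The internal width is 505 mm.

A 529×208 base slab with four walls standing on it — an open box. The base is 529 mm wide and the walls are 12 mm thick, so the internal width is 529 − 2 × 12 = 505 mm.


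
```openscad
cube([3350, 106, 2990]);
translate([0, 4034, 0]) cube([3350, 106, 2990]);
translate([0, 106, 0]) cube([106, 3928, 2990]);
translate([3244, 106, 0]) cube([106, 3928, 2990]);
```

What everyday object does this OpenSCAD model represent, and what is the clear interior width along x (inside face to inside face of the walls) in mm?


A house (or room) frame. The interior width is 3138 mm.

Four 2990 mm walls enclosing a rectangle with no floor or roof — a room or house frame. Outside width is 3350 mm and wall thickness is 106 mm, so the interior width is 3350 − 2 × 106 = 3138 mm.


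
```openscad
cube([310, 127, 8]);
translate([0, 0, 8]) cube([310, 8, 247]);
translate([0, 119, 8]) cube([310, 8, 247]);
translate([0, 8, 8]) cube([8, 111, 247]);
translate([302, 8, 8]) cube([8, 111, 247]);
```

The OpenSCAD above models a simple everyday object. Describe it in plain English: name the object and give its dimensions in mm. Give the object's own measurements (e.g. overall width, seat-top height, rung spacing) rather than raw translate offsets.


An open-topped rectangular box: outside dimensions 310×127×255 mm, with a uniform wall and base thickness of 8 mm. The base is a full 310×127 slab on the floor; four walls sit on top of the base. The front and back walls (the −y and +y sides) span the full width; the two side walls fit between them.


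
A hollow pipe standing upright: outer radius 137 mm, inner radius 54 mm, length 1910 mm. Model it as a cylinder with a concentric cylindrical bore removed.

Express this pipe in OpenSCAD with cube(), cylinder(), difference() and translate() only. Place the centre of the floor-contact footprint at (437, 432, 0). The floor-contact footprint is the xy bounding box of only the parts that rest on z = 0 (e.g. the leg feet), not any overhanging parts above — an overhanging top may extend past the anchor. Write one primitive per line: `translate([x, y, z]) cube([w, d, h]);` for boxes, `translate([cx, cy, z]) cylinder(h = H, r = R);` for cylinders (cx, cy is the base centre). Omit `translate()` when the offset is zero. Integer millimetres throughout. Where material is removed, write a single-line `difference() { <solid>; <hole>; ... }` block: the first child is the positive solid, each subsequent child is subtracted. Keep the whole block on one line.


difference() { translate([437, 432, 0]) cylinder(h = 1910, r = 137); translate([437, 432, 0]) cylinder(h = 1910, r = 54); }


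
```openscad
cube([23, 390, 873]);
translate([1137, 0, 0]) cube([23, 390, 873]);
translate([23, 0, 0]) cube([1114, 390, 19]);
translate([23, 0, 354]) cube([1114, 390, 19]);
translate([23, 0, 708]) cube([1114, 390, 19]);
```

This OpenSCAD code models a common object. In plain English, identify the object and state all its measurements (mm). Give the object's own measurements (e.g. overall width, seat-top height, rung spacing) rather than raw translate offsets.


An open bookshelf. Two side panels, each 23 mm thick, 390 mm deep and 873 mm tall, stand 1160 mm apart (outside-to-outside). Between them sit 3 shelves, each 19 mm thick and 390 mm deep, spanning the full gap between the sides. The bottom shelf rests on the floor (its underside at z = 0) and the clear gap between one shelf's top and the next shelf's underside is 335 mm.


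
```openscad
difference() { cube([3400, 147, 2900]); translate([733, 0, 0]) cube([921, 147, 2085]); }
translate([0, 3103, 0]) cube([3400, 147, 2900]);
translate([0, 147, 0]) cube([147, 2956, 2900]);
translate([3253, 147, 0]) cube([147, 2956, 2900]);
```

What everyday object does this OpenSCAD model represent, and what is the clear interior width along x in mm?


A single room. The interior width is 3106 mm.

Four walls enclosing a rectangle with a door in the front wall — a room. Outside width 3400 minus two 147 mm walls gives 3106 mm.


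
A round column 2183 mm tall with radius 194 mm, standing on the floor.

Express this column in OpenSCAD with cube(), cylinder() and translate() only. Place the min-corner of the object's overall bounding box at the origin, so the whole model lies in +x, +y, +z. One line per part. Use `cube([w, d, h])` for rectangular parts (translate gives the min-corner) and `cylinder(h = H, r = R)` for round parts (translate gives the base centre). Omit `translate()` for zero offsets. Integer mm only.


translate([194, 194, 0]) cylinder(h = 2183, r = 194);


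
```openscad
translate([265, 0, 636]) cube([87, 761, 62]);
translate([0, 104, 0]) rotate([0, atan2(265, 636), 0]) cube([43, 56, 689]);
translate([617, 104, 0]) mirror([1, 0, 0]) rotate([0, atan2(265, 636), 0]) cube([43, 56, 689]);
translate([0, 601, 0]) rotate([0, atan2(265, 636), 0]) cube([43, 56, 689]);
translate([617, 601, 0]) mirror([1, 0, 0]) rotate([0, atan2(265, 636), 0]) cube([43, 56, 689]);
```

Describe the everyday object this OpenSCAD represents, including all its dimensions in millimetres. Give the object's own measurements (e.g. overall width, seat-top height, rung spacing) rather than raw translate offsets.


A sawhorse. A 87×761×62 mm beam (x, y, z) sits on two A-frame leg pairs. Each pair is two raked legs of 43×56 mm section (56 mm along y) splaying symmetrically in x. Each leg rises 636 mm vertically over 265 mm of horizontal reach and is 689 mm long along its own axis. Every leg's outer bottom edge rests on the floor and its outer top edge meets a bottom edge of the beam — the left legs (tilting toward +x) meet the beam's −x bottom edge, the right legs (their mirror images, tilting toward −x) meet its +x bottom edge — so the leg tops tuck under the beam, the beam's underside is 636 mm above the floor, and the feet are 617 mm apart outside-to-outside with the beam centred between them. The two leg pairs are set in 104 mm from either end of the beam.


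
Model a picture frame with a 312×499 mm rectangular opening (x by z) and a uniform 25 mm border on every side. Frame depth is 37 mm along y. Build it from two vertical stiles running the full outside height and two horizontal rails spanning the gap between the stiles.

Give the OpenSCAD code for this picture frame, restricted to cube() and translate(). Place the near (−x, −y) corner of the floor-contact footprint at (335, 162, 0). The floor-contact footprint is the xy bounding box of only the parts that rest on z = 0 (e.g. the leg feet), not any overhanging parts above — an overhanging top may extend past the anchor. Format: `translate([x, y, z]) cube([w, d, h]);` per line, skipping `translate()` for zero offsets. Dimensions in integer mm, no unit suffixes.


translate([335, 162, 0]) cube([25, 37, 549]);
translate([672, 162, 0]) cube([25, 37, 549]);
translate([360, 162, 0]) cube([312, 37, 25]);
translate([360, 162, 524]) cube([312, 37, 25]);


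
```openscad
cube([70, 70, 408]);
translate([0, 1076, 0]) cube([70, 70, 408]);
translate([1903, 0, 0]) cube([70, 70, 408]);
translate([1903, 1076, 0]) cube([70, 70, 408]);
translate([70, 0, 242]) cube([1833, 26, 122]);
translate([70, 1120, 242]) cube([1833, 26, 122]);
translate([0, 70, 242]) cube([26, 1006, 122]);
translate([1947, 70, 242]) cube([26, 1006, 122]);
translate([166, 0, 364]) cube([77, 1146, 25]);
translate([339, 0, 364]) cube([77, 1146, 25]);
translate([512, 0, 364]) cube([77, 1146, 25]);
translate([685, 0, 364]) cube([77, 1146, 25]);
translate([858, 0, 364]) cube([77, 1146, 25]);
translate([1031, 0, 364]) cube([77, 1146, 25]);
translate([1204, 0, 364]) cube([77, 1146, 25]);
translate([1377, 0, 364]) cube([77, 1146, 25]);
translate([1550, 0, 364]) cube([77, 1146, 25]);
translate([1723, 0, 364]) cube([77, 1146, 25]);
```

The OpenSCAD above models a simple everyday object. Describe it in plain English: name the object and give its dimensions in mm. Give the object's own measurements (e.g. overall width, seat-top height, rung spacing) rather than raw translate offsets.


A bed frame 1973 mm long (x) by 1146 mm wide (y). Four 70×70 mm corner posts, 408 mm tall, at the corners of the footprint. Four rails of 26 mm thickness and 122 mm height run between adjacent posts with their undersides at z = 242 mm, their outer faces flush with the outside of the frame (the two x-running rails run between the posts' inner faces; the two y-running rails run between the posts' inner faces). 10 slats, each 77 mm wide (x) and 25 mm thick, lie across the top of the two x-running rails, running the full 1146 mm width of the frame in y; along x they sit between the end posts with a 96 mm gap after the −x posts and between neighbouring slats, leaving 103 mm before the +x posts.


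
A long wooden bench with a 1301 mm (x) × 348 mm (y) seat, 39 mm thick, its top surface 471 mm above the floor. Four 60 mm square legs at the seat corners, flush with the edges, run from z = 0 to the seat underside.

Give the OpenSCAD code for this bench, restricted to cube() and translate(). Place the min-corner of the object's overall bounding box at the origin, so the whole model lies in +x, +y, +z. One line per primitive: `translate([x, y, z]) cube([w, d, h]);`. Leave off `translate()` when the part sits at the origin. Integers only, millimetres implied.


// leg_h = 471 − 39 = 432
translate([0, 0, 432]) cube([1301, 348, 39]);
cube([60, 60, 432]);
translate([0, 288, 0]) cube([60, 60, 432]);
translate([1241, 0, 0]) cube([60, 60, 432]);
translate([1241, 288, 0]) cube([60, 60, 432]);


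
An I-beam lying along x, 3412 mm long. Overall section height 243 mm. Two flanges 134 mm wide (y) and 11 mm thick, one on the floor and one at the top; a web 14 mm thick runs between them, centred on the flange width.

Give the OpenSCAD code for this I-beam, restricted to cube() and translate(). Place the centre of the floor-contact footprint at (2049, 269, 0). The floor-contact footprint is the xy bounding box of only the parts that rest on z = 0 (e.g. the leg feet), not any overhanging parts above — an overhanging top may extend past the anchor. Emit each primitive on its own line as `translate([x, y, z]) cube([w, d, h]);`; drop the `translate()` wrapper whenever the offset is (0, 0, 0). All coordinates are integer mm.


translate([343, 202, 0]) cube([3412, 134, 11]);
translate([343, 262, 11]) cube([3412, 14, 221]);
translate([343, 202, 232]) cube([3412, 134, 11]);


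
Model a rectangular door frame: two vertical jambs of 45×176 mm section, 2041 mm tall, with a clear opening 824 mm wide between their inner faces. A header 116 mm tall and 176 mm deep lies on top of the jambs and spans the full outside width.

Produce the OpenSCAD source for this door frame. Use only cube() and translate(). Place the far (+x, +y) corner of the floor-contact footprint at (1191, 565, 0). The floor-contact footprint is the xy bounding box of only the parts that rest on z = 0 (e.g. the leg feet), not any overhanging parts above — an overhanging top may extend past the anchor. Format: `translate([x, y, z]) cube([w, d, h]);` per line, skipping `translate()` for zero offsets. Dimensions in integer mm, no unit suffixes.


translate([277, 389, 0]) cube([45, 176, 2041]);
translate([1146, 389, 0]) cube([45, 176, 2041]);
translate([277, 389, 2041]) cube([914, 176, 116]);


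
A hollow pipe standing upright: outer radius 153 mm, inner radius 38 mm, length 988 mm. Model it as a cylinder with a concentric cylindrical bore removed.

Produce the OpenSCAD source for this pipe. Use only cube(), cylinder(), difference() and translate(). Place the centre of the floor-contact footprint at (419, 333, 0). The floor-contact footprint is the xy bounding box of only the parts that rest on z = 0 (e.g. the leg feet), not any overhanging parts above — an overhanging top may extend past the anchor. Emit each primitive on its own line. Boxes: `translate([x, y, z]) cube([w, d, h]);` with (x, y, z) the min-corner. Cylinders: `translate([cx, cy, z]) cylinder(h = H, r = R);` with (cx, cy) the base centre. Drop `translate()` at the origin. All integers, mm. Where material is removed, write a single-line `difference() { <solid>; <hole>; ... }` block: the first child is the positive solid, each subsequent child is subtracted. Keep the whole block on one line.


difference() { translate([419, 333, 0]) cylinder(h = 988, r = 153); translate([419, 333, 0]) cylinder(h = 988, r = 38); }


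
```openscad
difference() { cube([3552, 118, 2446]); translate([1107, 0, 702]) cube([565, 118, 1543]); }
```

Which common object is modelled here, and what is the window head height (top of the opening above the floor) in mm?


A wall with a window opening. The window head height is 2245 mm.

A wall with a rectangular opening subtracted — a window. Sill at z = 702, opening 1543 mm tall, so the head is at 702 + 1543 = 2245 mm.


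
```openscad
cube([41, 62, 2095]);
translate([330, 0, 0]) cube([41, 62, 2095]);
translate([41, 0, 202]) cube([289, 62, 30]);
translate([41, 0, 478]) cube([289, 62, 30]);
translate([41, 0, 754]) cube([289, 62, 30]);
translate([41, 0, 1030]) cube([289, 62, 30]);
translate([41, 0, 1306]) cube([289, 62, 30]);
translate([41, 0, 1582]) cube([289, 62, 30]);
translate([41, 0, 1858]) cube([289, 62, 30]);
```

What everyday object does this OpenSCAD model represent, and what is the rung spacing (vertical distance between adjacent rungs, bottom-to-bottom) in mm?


A ladder. The rung spacing is 276 mm.

Two tall 41×62 posts with 7 short bars between them — a ladder. Adjacent rungs sit at z = 202 and z = 478, so the spacing is 478 − 202 = 276 mm.


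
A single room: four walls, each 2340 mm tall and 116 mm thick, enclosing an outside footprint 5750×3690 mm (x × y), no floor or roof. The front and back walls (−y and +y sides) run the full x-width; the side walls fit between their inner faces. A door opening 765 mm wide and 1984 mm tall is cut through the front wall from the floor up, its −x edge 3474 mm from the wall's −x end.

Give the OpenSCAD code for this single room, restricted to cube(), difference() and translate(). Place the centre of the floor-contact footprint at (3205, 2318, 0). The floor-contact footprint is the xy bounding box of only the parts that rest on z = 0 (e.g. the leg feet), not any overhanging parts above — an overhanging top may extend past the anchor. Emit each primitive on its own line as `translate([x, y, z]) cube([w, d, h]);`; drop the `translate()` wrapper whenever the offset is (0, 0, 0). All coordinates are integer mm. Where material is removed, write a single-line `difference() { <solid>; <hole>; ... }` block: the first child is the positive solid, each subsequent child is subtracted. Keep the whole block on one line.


difference() { translate([330, 473, 0]) cube([5750, 116, 2340]); translate([3804, 473, 0]) cube([765, 116, 1984]); }
translate([330, 4047, 0]) cube([5750, 116, 2340]);
translate([330, 589, 0]) cube([116, 3458, 2340]);
translate([5964, 589, 0]) cube([116, 3458, 2340]);


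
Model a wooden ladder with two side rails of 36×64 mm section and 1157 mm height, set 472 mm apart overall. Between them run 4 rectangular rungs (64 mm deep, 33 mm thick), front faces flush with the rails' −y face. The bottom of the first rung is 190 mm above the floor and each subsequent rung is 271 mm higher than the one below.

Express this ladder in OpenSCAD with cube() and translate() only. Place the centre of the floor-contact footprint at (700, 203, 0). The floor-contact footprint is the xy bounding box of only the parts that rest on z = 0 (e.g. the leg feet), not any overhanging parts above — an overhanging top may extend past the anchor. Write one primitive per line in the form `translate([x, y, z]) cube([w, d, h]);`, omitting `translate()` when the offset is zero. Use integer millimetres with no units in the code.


// rung span = 472 - 2*36 = 400
// rung[k] z = 190 + k*271
translate([464, 171, 0]) cube([36, 64, 1157]);
translate([900, 171, 0]) cube([36, 64, 1157]);
translate([500, 171, 190]) cube([400, 64, 33]);
translate([500, 171, 461]) cube([400, 64, 33]);
translate([500, 171, 732]) cube([400, 64, 33]);
translate([500, 171, 1003]) cube([400, 64, 33]);


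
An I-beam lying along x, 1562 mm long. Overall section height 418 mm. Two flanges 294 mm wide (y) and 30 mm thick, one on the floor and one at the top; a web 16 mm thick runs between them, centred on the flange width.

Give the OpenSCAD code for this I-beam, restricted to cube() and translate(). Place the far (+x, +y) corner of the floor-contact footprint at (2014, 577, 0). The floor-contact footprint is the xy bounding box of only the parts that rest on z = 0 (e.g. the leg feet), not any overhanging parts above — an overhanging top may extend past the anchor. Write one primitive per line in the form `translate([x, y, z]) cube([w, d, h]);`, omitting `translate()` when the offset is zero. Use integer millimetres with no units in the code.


translate([452, 283, 0]) cube([1562, 294, 30]);
translate([452, 422, 30]) cube([1562, 16, 358]);
translate([452, 283, 388]) cube([1562, 294, 30]);


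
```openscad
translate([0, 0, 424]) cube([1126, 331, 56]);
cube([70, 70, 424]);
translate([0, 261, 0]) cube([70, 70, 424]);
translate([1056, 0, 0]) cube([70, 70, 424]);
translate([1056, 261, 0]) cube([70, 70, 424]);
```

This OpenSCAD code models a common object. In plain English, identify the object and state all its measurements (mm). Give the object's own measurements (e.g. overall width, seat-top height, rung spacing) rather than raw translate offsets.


A bench: a 1126×331 mm seat slab, 56 mm thick, top at z = 480 mm, on four 70×70 mm square legs flush with the seat corners and standing on z = 0.


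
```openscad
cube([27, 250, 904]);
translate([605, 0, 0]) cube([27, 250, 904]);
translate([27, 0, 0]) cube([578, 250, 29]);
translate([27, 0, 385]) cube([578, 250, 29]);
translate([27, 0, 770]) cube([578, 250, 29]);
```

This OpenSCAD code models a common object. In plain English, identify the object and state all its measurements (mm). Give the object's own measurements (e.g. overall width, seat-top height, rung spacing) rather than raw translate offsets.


An open bookshelf. Two side panels, each 27 mm thick, 250 mm deep and 904 mm tall, stand 632 mm apart (outside-to-outside). Between them sit 3 shelves, each 29 mm thick and 250 mm deep, spanning the full gap between the sides. The bottom shelf rests on the floor (its underside at z = 0) and the clear gap between one shelf's top and the next shelf's underside is 356 mm.


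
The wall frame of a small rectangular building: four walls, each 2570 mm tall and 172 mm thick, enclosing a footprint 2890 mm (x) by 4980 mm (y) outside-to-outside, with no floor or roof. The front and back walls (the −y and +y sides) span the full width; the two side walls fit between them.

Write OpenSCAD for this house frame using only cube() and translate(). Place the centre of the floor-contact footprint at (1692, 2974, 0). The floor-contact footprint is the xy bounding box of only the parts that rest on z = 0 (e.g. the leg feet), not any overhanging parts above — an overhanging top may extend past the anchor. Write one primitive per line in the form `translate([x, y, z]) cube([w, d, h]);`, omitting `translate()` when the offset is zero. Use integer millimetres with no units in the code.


translate([247, 484, 0]) cube([2890, 172, 2570]);
translate([247, 5292, 0]) cube([2890, 172, 2570]);
translate([247, 656, 0]) cube([172, 4636, 2570]);
translate([2965, 656, 0]) cube([172, 4636, 2570]);


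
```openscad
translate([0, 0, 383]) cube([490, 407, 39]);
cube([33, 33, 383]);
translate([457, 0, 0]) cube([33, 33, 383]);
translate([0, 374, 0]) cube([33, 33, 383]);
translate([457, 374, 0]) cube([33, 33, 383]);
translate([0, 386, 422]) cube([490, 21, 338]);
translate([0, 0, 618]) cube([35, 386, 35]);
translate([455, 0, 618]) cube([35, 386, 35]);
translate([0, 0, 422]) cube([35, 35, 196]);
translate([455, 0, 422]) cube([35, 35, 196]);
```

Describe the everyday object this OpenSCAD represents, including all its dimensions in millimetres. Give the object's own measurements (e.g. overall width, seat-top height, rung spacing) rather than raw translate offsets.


A chair. The seat is a 490×407×39 mm slab with its top at z = 422 mm, on four 33×33 mm corner legs (flush with the seat edges, standing on z = 0). A flat backrest 21 mm thick, 338 mm tall, spans the full seat width and rises from the seat top along its +y edge, rear face flush with the rear of the seat. Two armrests of 35×35 mm section run along each side from the seat's front edge to the front of the backrest, top faces 231 mm above the seat top and outer faces flush with the seat's x-edges; a 35×35 mm post under the front of each armrest stands on the seat at the front corner.


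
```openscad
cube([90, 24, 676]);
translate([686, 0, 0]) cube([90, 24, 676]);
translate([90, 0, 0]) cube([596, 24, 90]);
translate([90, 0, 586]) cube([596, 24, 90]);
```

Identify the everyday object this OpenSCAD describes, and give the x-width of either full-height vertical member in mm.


A picture frame. The border width is 90 mm.

Four thin pieces enclosing a rectangular opening — a picture frame. The two full-height stiles are 676 mm tall; the top rail sits at z = 586 and is 90 mm tall, so the border above the opening is 676 − 586 = 90 mm, matching the stile x-width.


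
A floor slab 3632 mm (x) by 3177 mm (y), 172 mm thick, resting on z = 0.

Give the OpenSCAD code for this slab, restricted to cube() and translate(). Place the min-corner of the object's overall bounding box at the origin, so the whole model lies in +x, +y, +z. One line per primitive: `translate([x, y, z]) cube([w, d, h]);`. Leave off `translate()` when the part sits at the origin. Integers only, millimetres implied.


cube([3632, 3177, 172]);


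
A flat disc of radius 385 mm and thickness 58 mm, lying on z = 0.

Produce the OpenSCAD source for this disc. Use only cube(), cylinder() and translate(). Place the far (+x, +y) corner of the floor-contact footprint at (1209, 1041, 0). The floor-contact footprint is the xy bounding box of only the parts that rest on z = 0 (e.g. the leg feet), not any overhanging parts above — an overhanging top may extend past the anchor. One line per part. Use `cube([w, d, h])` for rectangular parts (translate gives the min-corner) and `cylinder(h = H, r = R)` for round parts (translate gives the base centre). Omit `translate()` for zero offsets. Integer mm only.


translate([824, 656, 0]) cylinder(h = 58, r = 385);


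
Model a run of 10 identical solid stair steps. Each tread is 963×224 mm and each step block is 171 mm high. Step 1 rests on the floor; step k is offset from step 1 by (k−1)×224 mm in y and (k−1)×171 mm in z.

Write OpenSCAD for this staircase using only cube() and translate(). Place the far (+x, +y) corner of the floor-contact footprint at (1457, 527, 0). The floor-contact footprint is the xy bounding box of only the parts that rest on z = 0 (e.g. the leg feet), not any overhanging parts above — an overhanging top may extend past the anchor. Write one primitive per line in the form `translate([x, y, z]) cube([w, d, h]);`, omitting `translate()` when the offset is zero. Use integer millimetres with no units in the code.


translate([494, 303, 0]) cube([963, 224, 171]);
translate([494, 527, 171]) cube([963, 224, 171]);
translate([494, 751, 342]) cube([963, 224, 171]);
translate([494, 975, 513]) cube([963, 224, 171]);
translate([494, 1199, 684]) cube([963, 224, 171]);
translate([494, 1423, 855]) cube([963, 224, 171]);
translate([494, 1647, 1026]) cube([963, 224, 171]);
translate([494, 1871, 1197]) cube([963, 224, 171]);
translate([494, 2095, 1368]) cube([963, 224, 171]);
translate([494, 2319, 1539]) cube([963, 224, 171]);


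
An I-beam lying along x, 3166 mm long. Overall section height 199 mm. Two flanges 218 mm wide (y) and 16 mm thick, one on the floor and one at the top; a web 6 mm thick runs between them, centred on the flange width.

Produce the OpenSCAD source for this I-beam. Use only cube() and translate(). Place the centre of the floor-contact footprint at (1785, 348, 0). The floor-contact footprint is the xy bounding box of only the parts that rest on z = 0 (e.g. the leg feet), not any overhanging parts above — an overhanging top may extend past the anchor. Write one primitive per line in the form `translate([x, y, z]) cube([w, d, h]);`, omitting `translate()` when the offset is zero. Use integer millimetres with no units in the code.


translate([202, 239, 0]) cube([3166, 218, 16]);
translate([202, 345, 16]) cube([3166, 6, 167]);
translate([202, 239, 183]) cube([3166, 218, 16]);


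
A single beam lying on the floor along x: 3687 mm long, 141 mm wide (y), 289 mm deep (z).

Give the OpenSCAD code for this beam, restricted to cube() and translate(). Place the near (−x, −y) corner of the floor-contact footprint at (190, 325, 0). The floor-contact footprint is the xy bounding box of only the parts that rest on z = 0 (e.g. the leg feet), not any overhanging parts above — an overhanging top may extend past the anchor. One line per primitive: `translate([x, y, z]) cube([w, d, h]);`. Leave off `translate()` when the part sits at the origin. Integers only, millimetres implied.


translate([190, 325, 0]) cube([3687, 141, 289]);


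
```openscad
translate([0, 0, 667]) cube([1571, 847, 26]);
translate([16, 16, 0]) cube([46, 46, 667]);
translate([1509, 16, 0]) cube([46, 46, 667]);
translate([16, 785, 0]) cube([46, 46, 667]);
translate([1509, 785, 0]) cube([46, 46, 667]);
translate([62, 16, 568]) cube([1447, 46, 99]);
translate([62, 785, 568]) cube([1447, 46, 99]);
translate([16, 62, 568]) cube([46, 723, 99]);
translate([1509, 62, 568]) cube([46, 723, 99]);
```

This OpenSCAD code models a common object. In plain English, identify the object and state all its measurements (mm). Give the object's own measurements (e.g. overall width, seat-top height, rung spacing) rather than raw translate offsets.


A rectangular dining table. The top is 1571×847×26 mm with its upper surface at z = 693 mm. It stands on four 46×46 mm square legs, each inset 16 mm from the nearest pair of top edges, running from the floor to the underside of the top. Four apron rails, 46 mm thick and 99 mm tall, run between adjacent legs with their top edges flush with the underside of the top and their outer faces flush with the legs' outer faces.
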